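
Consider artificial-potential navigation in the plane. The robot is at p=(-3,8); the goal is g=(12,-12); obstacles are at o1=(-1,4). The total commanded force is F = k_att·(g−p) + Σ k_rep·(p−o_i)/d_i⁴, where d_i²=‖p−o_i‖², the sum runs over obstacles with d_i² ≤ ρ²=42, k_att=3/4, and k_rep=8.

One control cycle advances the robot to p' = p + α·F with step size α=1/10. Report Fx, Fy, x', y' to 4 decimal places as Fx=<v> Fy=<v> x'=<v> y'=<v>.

F_att = 3/4·(g−p) = 3/4·(15,-20) = (11.2500,-15.0000)
o1: d²=20 ≤ ρ²=42; F_rep = 8·(-2,4)/20² = (-0.0400,0.0800)
F = F_att + ΣF_rep = (11.2100,-14.9200)
p' = p + 1/10·F = (-1.8790,6.5080)

Fx=11.2100 Fy=-14.9200 x'=-1.8790 y'=6.5080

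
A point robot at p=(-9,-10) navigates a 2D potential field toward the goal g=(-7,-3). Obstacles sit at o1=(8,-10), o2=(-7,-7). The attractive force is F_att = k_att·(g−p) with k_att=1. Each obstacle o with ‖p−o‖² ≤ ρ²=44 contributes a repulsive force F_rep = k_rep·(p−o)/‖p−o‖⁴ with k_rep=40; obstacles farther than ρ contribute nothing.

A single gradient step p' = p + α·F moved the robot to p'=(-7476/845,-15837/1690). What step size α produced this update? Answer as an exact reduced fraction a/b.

α = 1/10

F_att = 1·(g−p) = 1·(2,7) = (2.0000,7.0000)
o1: d²=289 > ρ²=44 → inactive
o2: d²=13 ≤ ρ²=44; F_rep = 40·(-2,-3)/13² = (-0.4734,-0.7101)
F = F_att + ΣF_rep = (1.5266,6.2899)
Δp = p'−p = (0.1527,0.6290); α = Δx/Fx = (129/845) / (258/169) = 1/10
check: Δy/Fy = (1063/1690) / (1063/169) = 1/10 ✓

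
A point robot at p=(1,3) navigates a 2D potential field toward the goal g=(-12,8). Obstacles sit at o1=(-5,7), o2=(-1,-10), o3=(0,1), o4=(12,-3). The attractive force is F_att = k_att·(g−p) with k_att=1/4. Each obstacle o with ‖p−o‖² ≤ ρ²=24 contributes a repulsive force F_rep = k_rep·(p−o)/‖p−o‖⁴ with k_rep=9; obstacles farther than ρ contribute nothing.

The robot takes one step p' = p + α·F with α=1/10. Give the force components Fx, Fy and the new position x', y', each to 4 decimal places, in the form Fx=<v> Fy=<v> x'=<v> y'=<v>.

Fx=-2.8900 Fy=1.9700 x'=0.7110 y'=3.1970

F_att = 1/4·(g−p) = 1/4·(-13,5) = (-3.2500,1.2500)
o1: d²=52 > ρ²=24 → inactive
o2: d²=173 > ρ²=24 → inactive
o3: d²=5 ≤ ρ²=24; F_rep = 9·(1,2)/5² = (0.3600,0.7200)
o4: d²=157 > ρ²=24 → inactive
F = F_att + ΣF_rep = (-2.8900,1.9700)
p' = p + 1/10·F = (0.7110,3.1970)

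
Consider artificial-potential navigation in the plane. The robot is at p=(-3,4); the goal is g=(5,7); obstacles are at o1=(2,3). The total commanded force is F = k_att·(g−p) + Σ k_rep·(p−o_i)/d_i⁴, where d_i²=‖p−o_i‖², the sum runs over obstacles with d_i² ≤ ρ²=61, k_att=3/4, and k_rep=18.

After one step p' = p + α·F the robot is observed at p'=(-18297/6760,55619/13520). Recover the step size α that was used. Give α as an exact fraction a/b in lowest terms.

α = 1/20

F_att = 3/4·(g−p) = 3/4·(8,3) = (6.0000,2.2500)
o1: d²=26 ≤ ρ²=61; F_rep = 18·(-5,1)/26² = (-0.1331,0.0266)
F = F_att + ΣF_rep = (5.8669,2.2766)
Δp = p'−p = (0.2933,0.1138); α = Δx/Fx = (1983/6760) / (1983/338) = 1/20
check: Δy/Fy = (1539/13520) / (1539/676) = 1/20 ✓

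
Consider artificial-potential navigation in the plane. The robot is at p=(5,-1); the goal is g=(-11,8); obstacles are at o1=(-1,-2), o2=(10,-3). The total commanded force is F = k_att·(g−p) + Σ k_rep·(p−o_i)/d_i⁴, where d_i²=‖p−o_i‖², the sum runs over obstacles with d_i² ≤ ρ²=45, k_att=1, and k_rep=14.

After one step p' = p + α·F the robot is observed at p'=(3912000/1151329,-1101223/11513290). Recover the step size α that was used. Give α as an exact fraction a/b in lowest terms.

α = 1/10

F_att = 1·(g−p) = 1·(-16,9) = (-16.0000,9.0000)
o1: d²=37 ≤ ρ²=45; F_rep = 14·(6,1)/37² = (0.0614,0.0102)
o2: d²=29 ≤ ρ²=45; F_rep = 14·(-5,2)/29² = (-0.0832,0.0333)
F = F_att + ΣF_rep = (-16.0219,9.0435)
Δp = p'−p = (-1.6022,0.9044); α = Δx/Fx = (-1844645/1151329) / (-18446450/1151329) = 1/10
check: Δy/Fy = (10412067/11513290) / (10412067/1151329) = 1/10 ✓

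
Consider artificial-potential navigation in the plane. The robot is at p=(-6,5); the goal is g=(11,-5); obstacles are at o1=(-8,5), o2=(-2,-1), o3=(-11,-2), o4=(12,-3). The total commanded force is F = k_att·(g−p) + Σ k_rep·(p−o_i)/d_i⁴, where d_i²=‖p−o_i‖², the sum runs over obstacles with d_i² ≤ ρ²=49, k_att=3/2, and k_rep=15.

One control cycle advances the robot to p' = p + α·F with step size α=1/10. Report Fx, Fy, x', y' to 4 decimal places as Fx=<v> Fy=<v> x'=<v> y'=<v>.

F_att = 3/2·(g−p) = 3/2·(17,-10) = (25.5000,-15.0000)
o1: d²=4 ≤ ρ²=49; F_rep = 15·(2,0)/4² = (1.8750,0.0000)
o2: d²=52 > ρ²=49 → inactive
o3: d²=74 > ρ²=49 → inactive
o4: d²=388 > ρ²=49 → inactive
F = F_att + ΣF_rep = (27.3750,-15.0000)
p' = p + 1/10·F = (-3.2625,3.5000)

Fx=27.3750 Fy=-15.0000 x'=-3.2625 y'=3.5000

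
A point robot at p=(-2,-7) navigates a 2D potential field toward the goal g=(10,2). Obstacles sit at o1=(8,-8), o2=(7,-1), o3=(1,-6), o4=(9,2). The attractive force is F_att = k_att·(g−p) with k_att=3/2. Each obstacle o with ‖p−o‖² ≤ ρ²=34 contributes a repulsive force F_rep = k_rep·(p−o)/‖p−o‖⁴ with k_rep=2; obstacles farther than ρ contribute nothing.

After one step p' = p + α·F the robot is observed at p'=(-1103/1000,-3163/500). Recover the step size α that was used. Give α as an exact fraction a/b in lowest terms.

F_att = 3/2·(g−p) = 3/2·(12,9) = (18.0000,13.5000)
o1: d²=101 > ρ²=34 → inactive
o2: d²=117 > ρ²=34 → inactive
o3: d²=10 ≤ ρ²=34; F_rep = 2·(-3,-1)/10² = (-0.0600,-0.0200)
o4: d²=202 > ρ²=34 → inactive
F = F_att + ΣF_rep = (17.9400,13.4800)
Δp = p'−p = (0.8970,0.6740); α = Δx/Fx = (897/1000) / (897/50) = 1/20
check: Δy/Fy = (337/500) / (337/25) = 1/20 ✓

α = 1/20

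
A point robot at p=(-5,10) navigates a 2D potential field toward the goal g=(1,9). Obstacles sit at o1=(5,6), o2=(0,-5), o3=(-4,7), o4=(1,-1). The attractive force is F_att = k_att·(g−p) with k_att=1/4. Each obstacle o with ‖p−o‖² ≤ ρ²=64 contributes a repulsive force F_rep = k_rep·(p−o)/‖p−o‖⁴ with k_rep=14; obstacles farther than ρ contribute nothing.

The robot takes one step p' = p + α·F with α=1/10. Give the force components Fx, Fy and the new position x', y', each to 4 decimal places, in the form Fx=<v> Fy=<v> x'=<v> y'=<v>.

F_att = 1/4·(g−p) = 1/4·(6,-1) = (1.5000,-0.2500)
o1: d²=116 > ρ²=64 → inactive
o2: d²=250 > ρ²=64 → inactive
o3: d²=10 ≤ ρ²=64; F_rep = 14·(-1,3)/10² = (-0.1400,0.4200)
o4: d²=157 > ρ²=64 → inactive
F = F_att + ΣF_rep = (1.3600,0.1700)
p' = p + 1/10·F = (-4.8640,10.0170)

Fx=1.3600 Fy=0.1700 x'=-4.8640 y'=10.0170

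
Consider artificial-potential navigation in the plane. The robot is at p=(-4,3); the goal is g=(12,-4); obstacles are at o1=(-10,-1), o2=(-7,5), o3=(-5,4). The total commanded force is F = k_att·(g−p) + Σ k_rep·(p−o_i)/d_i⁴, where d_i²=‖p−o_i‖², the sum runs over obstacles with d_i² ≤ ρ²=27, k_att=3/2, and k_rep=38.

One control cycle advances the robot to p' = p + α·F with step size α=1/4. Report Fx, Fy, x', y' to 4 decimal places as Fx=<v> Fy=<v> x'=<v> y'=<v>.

Fx=34.1746 Fy=-20.4497 x'=4.5436 y'=-2.1124

F_att = 3/2·(g−p) = 3/2·(16,-7) = (24.0000,-10.5000)
o1: d²=52 > ρ²=27 → inactive
o2: d²=13 ≤ ρ²=27; F_rep = 38·(3,-2)/13² = (0.6746,-0.4497)
o3: d²=2 ≤ ρ²=27; F_rep = 38·(1,-1)/2² = (9.5000,-9.5000)
F = F_att + ΣF_rep = (34.1746,-20.4497)
p' = p + 1/4·F = (4.5436,-2.1124)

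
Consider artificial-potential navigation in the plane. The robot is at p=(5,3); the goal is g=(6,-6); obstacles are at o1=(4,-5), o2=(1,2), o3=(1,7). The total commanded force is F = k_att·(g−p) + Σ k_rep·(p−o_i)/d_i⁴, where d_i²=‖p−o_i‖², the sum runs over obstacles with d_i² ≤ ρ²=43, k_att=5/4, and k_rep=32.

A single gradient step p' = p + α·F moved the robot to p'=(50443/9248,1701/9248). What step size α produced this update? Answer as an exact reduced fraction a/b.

α = 1/4

F_att = 5/4·(g−p) = 5/4·(1,-9) = (1.2500,-11.2500)
o1: d²=65 > ρ²=43 → inactive
o2: d²=17 ≤ ρ²=43; F_rep = 32·(4,1)/17² = (0.4429,0.1107)
o3: d²=32 ≤ ρ²=43; F_rep = 32·(4,-4)/32² = (0.1250,-0.1250)
F = F_att + ΣF_rep = (1.8179,-11.2643)
Δp = p'−p = (0.4545,-2.8161); α = Δx/Fx = (4203/9248) / (4203/2312) = 1/4
check: Δy/Fy = (-26043/9248) / (-26043/2312) = 1/4 ✓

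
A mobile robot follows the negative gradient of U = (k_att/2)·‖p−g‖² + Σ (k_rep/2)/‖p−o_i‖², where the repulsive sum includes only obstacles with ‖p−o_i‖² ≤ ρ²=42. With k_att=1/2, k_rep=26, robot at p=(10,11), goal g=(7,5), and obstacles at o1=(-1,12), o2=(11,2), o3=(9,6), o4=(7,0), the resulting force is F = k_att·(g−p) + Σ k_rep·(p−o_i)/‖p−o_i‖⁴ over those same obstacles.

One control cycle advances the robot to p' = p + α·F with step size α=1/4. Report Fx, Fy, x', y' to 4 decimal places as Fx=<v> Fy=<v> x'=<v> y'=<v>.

Fx=-1.4615 Fy=-2.8077 x'=9.6346 y'=10.2981

F_att = 1/2·(g−p) = 1/2·(-3,-6) = (-1.5000,-3.0000)
o1: d²=122 > ρ²=42 → inactive
o2: d²=82 > ρ²=42 → inactive
o3: d²=26 ≤ ρ²=42; F_rep = 26·(1,5)/26² = (0.0385,0.1923)
o4: d²=130 > ρ²=42 → inactive
F = F_att + ΣF_rep = (-1.4615,-2.8077)
p' = p + 1/4·F = (9.6346,10.2981)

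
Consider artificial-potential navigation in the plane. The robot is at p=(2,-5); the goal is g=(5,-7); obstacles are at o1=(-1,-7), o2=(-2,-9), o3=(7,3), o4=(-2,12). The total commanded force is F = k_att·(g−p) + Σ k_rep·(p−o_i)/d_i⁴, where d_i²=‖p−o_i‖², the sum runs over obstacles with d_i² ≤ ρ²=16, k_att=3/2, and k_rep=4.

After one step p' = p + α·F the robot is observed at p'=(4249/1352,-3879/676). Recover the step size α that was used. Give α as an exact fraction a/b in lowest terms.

α = 1/4

F_att = 3/2·(g−p) = 3/2·(3,-2) = (4.5000,-3.0000)
o1: d²=13 ≤ ρ²=16; F_rep = 4·(3,2)/13² = (0.0710,0.0473)
o2: d²=32 > ρ²=16 → inactive
o3: d²=89 > ρ²=16 → inactive
o4: d²=305 > ρ²=16 → inactive
F = F_att + ΣF_rep = (4.5710,-2.9527)
Δp = p'−p = (1.1428,-0.7382); α = Δx/Fx = (1545/1352) / (1545/338) = 1/4
check: Δy/Fy = (-499/676) / (-499/169) = 1/4 ✓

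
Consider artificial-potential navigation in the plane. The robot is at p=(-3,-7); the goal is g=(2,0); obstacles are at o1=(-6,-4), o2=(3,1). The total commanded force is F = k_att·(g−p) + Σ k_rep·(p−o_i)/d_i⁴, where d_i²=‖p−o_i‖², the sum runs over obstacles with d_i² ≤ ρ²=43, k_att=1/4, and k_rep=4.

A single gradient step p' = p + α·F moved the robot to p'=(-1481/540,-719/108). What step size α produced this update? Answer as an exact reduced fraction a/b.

α = 1/5

F_att = 1/4·(g−p) = 1/4·(5,7) = (1.2500,1.7500)
o1: d²=18 ≤ ρ²=43; F_rep = 4·(3,-3)/18² = (0.0370,-0.0370)
o2: d²=100 > ρ²=43 → inactive
F = F_att + ΣF_rep = (1.2870,1.7130)
Δp = p'−p = (0.2574,0.3426); α = Δx/Fx = (139/540) / (139/108) = 1/5
check: Δy/Fy = (37/108) / (185/108) = 1/5 ✓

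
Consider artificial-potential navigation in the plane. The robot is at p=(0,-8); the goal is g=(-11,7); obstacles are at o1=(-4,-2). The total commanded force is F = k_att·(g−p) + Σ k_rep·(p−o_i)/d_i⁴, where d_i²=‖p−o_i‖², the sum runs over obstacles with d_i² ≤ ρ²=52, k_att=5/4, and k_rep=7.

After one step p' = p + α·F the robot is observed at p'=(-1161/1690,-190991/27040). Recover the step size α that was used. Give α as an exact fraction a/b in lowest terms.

F_att = 5/4·(g−p) = 5/4·(-11,15) = (-13.7500,18.7500)
o1: d²=52 ≤ ρ²=52; F_rep = 7·(4,-6)/52² = (0.0104,-0.0155)
F = F_att + ΣF_rep = (-13.7396,18.7345)
Δp = p'−p = (-0.6870,0.9367); α = Δx/Fx = (-1161/1690) / (-2322/169) = 1/20
check: Δy/Fy = (25329/27040) / (25329/1352) = 1/20 ✓

α = 1/20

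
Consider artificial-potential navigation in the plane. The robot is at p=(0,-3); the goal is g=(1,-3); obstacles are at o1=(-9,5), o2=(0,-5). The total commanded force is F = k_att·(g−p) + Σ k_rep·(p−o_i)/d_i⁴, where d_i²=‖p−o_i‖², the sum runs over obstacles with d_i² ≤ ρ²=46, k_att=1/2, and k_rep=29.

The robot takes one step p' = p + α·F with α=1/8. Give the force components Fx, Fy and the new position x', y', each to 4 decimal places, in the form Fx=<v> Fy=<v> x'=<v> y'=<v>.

Fx=0.5000 Fy=3.6250 x'=0.0625 y'=-2.5469

F_att = 1/2·(g−p) = 1/2·(1,0) = (0.5000,0.0000)
o1: d²=145 > ρ²=46 → inactive
o2: d²=4 ≤ ρ²=46; F_rep = 29·(0,2)/4² = (0.0000,3.6250)
F = F_att + ΣF_rep = (0.5000,3.6250)
p' = p + 1/8·F = (0.0625,-2.5469)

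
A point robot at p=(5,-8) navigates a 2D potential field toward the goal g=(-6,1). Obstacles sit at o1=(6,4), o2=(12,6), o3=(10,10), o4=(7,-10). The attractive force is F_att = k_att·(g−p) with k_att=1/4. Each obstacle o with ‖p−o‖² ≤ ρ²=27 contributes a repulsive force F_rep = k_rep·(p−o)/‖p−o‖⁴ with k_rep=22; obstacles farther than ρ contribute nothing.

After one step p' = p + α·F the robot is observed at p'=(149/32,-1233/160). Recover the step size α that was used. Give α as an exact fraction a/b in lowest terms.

F_att = 1/4·(g−p) = 1/4·(-11,9) = (-2.7500,2.2500)
o1: d²=145 > ρ²=27 → inactive
o2: d²=245 > ρ²=27 → inactive
o3: d²=349 > ρ²=27 → inactive
o4: d²=8 ≤ ρ²=27; F_rep = 22·(-2,2)/8² = (-0.6875,0.6875)
F = F_att + ΣF_rep = (-3.4375,2.9375)
Δp = p'−p = (-0.3438,0.2938); α = Δx/Fx = (-11/32) / (-55/16) = 1/10
check: Δy/Fy = (47/160) / (47/16) = 1/10 ✓

α = 1/10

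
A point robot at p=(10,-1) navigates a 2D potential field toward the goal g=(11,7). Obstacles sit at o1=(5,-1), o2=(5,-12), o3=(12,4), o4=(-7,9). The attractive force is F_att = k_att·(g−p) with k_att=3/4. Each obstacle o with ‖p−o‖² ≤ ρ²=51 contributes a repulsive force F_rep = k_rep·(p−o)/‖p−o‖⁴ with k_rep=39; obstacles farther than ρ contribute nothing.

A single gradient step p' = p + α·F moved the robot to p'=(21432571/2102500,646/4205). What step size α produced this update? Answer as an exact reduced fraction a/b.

F_att = 3/4·(g−p) = 3/4·(1,8) = (0.7500,6.0000)
o1: d²=25 ≤ ρ²=51; F_rep = 39·(5,0)/25² = (0.3120,0.0000)
o2: d²=146 > ρ²=51 → inactive
o3: d²=29 ≤ ρ²=51; F_rep = 39·(-2,-5)/29² = (-0.0927,-0.2319)
o4: d²=389 > ρ²=51 → inactive
F = F_att + ΣF_rep = (0.9693,5.7681)
Δp = p'−p = (0.1939,1.1536); α = Δx/Fx = (407571/2102500) / (407571/420500) = 1/5
check: Δy/Fy = (4851/4205) / (4851/841) = 1/5 ✓

α = 1/5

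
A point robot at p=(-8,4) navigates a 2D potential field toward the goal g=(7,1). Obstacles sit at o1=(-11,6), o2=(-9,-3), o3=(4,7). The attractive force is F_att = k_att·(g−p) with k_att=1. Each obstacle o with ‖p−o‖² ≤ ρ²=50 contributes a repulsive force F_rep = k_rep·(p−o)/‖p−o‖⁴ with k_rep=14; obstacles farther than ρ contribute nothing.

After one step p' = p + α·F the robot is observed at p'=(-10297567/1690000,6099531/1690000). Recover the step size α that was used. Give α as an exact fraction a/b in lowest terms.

α = 1/8

F_att = 1·(g−p) = 1·(15,-3) = (15.0000,-3.0000)
o1: d²=13 ≤ ρ²=50; F_rep = 14·(3,-2)/13² = (0.2485,-0.1657)
o2: d²=50 ≤ ρ²=50; F_rep = 14·(1,7)/50² = (0.0056,0.0392)
o3: d²=153 > ρ²=50 → inactive
F = F_att + ΣF_rep = (15.2541,-3.1265)
Δp = p'−p = (1.9068,-0.3908); α = Δx/Fx = (3222433/1690000) / (3222433/211250) = 1/8
check: Δy/Fy = (-660469/1690000) / (-660469/211250) = 1/8 ✓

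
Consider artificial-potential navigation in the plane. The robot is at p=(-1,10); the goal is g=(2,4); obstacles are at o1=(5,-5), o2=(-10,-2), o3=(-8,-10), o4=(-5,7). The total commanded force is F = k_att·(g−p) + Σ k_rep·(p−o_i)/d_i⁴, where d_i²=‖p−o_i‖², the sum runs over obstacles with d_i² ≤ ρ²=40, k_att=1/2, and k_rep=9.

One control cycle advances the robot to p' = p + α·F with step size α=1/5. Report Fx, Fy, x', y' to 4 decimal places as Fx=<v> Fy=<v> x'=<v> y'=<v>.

F_att = 1/2·(g−p) = 1/2·(3,-6) = (1.5000,-3.0000)
o1: d²=261 > ρ²=40 → inactive
o2: d²=225 > ρ²=40 → inactive
o3: d²=449 > ρ²=40 → inactive
o4: d²=25 ≤ ρ²=40; F_rep = 9·(4,3)/25² = (0.0576,0.0432)
F = F_att + ΣF_rep = (1.5576,-2.9568)
p' = p + 1/5·F = (-0.6885,9.4086)

Fx=1.5576 Fy=-2.9568 x'=-0.6885 y'=9.4086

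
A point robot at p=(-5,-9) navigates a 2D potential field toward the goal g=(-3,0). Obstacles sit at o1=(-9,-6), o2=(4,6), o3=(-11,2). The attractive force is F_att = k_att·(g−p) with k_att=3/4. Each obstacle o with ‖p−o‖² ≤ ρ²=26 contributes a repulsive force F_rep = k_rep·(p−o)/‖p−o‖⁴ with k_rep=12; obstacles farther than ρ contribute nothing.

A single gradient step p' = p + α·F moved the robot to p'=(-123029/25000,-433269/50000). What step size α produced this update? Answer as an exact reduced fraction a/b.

F_att = 3/4·(g−p) = 3/4·(2,9) = (1.5000,6.7500)
o1: d²=25 ≤ ρ²=26; F_rep = 12·(4,-3)/25² = (0.0768,-0.0576)
o2: d²=306 > ρ²=26 → inactive
o3: d²=157 > ρ²=26 → inactive
F = F_att + ΣF_rep = (1.5768,6.6924)
Δp = p'−p = (0.0788,0.3346); α = Δx/Fx = (1971/25000) / (1971/1250) = 1/20
check: Δy/Fy = (16731/50000) / (16731/2500) = 1/20 ✓

α = 1/20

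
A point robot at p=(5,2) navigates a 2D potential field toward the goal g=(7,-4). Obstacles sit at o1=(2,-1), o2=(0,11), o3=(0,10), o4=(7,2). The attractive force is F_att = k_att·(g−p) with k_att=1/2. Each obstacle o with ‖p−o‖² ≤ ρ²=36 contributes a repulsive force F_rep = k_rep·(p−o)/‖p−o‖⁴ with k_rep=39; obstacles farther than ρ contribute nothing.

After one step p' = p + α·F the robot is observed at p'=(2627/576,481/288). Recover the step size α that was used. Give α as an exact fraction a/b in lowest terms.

α = 1/8

F_att = 1/2·(g−p) = 1/2·(2,-6) = (1.0000,-3.0000)
o1: d²=18 ≤ ρ²=36; F_rep = 39·(3,3)/18² = (0.3611,0.3611)
o2: d²=106 > ρ²=36 → inactive
o3: d²=89 > ρ²=36 → inactive
o4: d²=4 ≤ ρ²=36; F_rep = 39·(-2,0)/4² = (-4.8750,0.0000)
F = F_att + ΣF_rep = (-3.5139,-2.6389)
Δp = p'−p = (-0.4392,-0.3299); α = Δx/Fx = (-253/576) / (-253/72) = 1/8
check: Δy/Fy = (-95/288) / (-95/36) = 1/8 ✓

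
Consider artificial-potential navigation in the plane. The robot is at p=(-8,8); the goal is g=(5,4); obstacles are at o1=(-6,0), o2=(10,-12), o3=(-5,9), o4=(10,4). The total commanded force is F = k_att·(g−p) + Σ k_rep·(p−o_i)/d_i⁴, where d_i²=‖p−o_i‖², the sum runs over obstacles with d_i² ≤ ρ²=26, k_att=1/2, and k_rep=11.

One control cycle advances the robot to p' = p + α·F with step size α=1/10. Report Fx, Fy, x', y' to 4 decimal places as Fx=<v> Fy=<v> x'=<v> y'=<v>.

Fx=6.1700 Fy=-2.1100 x'=-7.3830 y'=7.7890

F_att = 1/2·(g−p) = 1/2·(13,-4) = (6.5000,-2.0000)
o1: d²=68 > ρ²=26 → inactive
o2: d²=724 > ρ²=26 → inactive
o3: d²=10 ≤ ρ²=26; F_rep = 11·(-3,-1)/10² = (-0.3300,-0.1100)
o4: d²=340 > ρ²=26 → inactive
F = F_att + ΣF_rep = (6.1700,-2.1100)
p' = p + 1/10·F = (-7.3830,7.7890)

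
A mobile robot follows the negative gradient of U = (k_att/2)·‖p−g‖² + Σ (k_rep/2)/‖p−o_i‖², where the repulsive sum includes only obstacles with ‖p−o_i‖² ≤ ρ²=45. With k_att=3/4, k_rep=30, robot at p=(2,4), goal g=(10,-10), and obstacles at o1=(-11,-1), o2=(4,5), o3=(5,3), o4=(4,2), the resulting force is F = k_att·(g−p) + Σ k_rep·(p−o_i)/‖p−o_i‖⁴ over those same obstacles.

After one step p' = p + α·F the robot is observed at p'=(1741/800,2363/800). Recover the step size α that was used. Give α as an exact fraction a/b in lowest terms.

α = 1/10

F_att = 3/4·(g−p) = 3/4·(8,-14) = (6.0000,-10.5000)
o1: d²=194 > ρ²=45 → inactive
o2: d²=5 ≤ ρ²=45; F_rep = 30·(-2,-1)/5² = (-2.4000,-1.2000)
o3: d²=10 ≤ ρ²=45; F_rep = 30·(-3,1)/10² = (-0.9000,0.3000)
o4: d²=8 ≤ ρ²=45; F_rep = 30·(-2,2)/8² = (-0.9375,0.9375)
F = F_att + ΣF_rep = (1.7625,-10.4625)
Δp = p'−p = (0.1762,-1.0462); α = Δx/Fx = (141/800) / (141/80) = 1/10
check: Δy/Fy = (-837/800) / (-837/80) = 1/10 ✓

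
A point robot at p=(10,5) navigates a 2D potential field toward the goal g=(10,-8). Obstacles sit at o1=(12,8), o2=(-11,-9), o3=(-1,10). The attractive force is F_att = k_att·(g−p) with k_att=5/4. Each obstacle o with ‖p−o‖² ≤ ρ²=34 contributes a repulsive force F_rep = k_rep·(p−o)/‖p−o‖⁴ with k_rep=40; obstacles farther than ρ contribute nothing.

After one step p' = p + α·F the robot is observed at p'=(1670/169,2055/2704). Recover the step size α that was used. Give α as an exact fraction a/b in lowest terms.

α = 1/4

F_att = 5/4·(g−p) = 5/4·(0,-13) = (0.0000,-16.2500)
o1: d²=13 ≤ ρ²=34; F_rep = 40·(-2,-3)/13² = (-0.4734,-0.7101)
o2: d²=637 > ρ²=34 → inactive
o3: d²=146 > ρ²=34 → inactive
F = F_att + ΣF_rep = (-0.4734,-16.9601)
Δp = p'−p = (-0.1183,-4.2400); α = Δx/Fx = (-20/169) / (-80/169) = 1/4
check: Δy/Fy = (-11465/2704) / (-11465/676) = 1/4 ✓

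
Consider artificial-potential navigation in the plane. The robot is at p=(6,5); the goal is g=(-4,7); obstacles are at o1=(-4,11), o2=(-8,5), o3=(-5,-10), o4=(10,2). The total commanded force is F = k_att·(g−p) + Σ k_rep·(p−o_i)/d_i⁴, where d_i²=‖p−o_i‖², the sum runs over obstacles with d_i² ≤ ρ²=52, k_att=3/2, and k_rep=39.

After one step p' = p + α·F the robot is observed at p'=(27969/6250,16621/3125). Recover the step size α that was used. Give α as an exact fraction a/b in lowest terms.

F_att = 3/2·(g−p) = 3/2·(-10,2) = (-15.0000,3.0000)
o1: d²=136 > ρ²=52 → inactive
o2: d²=196 > ρ²=52 → inactive
o3: d²=346 > ρ²=52 → inactive
o4: d²=25 ≤ ρ²=52; F_rep = 39·(-4,3)/25² = (-0.2496,0.1872)
F = F_att + ΣF_rep = (-15.2496,3.1872)
Δp = p'−p = (-1.5250,0.3187); α = Δx/Fx = (-9531/6250) / (-9531/625) = 1/10
check: Δy/Fy = (996/3125) / (1992/625) = 1/10 ✓

α = 1/10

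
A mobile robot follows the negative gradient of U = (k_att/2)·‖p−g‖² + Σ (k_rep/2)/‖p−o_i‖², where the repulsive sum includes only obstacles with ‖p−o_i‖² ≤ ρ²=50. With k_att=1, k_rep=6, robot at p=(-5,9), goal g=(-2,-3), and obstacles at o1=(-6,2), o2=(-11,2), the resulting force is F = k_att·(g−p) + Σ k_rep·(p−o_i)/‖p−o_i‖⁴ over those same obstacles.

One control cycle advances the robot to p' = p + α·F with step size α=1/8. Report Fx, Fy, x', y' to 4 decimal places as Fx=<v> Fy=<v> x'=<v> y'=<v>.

Fx=3.0024 Fy=-11.9832 x'=-4.6247 y'=7.5021

F_att = 1·(g−p) = 1·(3,-12) = (3.0000,-12.0000)
o1: d²=50 ≤ ρ²=50; F_rep = 6·(1,7)/50² = (0.0024,0.0168)
o2: d²=85 > ρ²=50 → inactive
F = F_att + ΣF_rep = (3.0024,-11.9832)
p' = p + 1/8·F = (-4.6247,7.5021)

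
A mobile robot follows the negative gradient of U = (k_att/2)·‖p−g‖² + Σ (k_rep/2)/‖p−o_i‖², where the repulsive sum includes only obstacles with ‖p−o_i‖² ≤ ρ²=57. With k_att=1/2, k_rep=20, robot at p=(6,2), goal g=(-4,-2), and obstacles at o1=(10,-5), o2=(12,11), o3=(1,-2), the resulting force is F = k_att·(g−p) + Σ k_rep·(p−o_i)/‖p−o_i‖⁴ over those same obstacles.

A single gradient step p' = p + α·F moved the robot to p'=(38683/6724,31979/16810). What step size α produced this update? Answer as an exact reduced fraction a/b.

F_att = 1/2·(g−p) = 1/2·(-10,-4) = (-5.0000,-2.0000)
o1: d²=65 > ρ²=57 → inactive
o2: d²=117 > ρ²=57 → inactive
o3: d²=41 ≤ ρ²=57; F_rep = 20·(5,4)/41² = (0.0595,0.0476)
F = F_att + ΣF_rep = (-4.9405,-1.9524)
Δp = p'−p = (-0.2470,-0.0976); α = Δx/Fx = (-1661/6724) / (-8305/1681) = 1/20
check: Δy/Fy = (-1641/16810) / (-3282/1681) = 1/20 ✓

α = 1/20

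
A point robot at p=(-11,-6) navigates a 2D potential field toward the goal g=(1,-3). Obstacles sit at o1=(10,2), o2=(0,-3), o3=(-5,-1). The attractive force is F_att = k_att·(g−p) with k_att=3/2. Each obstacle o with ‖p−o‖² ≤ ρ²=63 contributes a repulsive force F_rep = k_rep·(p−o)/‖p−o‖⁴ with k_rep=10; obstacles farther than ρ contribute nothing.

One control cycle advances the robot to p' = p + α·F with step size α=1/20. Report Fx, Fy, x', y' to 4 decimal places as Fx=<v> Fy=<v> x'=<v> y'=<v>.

Fx=17.9839 Fy=4.4866 x'=-10.1008 y'=-5.7757

F_att = 3/2·(g−p) = 3/2·(12,3) = (18.0000,4.5000)
o1: d²=505 > ρ²=63 → inactive
o2: d²=130 > ρ²=63 → inactive
o3: d²=61 ≤ ρ²=63; F_rep = 10·(-6,-5)/61² = (-0.0161,-0.0134)
F = F_att + ΣF_rep = (17.9839,4.4866)
p' = p + 1/20·F = (-10.1008,-5.7757)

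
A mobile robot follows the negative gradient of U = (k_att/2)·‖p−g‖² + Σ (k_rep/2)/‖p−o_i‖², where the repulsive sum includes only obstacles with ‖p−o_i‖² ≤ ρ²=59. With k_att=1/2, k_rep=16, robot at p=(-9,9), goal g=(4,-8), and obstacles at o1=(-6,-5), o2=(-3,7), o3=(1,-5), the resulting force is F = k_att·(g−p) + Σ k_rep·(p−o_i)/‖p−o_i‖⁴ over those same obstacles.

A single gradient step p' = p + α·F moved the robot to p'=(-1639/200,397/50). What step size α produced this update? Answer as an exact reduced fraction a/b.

α = 1/8

F_att = 1/2·(g−p) = 1/2·(13,-17) = (6.5000,-8.5000)
o1: d²=205 > ρ²=59 → inactive
o2: d²=40 ≤ ρ²=59; F_rep = 16·(-6,2)/40² = (-0.0600,0.0200)
o3: d²=296 > ρ²=59 → inactive
F = F_att + ΣF_rep = (6.4400,-8.4800)
Δp = p'−p = (0.8050,-1.0600); α = Δx/Fx = (161/200) / (161/25) = 1/8
check: Δy/Fy = (-53/50) / (-212/25) = 1/8 ✓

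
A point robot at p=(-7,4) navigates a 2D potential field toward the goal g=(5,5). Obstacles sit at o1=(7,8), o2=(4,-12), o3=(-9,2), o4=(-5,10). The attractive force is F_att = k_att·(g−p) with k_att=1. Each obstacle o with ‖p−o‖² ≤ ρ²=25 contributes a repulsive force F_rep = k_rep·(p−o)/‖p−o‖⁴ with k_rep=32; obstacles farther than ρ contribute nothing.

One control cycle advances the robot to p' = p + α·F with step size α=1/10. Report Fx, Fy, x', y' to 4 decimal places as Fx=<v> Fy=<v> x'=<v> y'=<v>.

F_att = 1·(g−p) = 1·(12,1) = (12.0000,1.0000)
o1: d²=212 > ρ²=25 → inactive
o2: d²=377 > ρ²=25 → inactive
o3: d²=8 ≤ ρ²=25; F_rep = 32·(2,2)/8² = (1.0000,1.0000)
o4: d²=40 > ρ²=25 → inactive
F = F_att + ΣF_rep = (13.0000,2.0000)
p' = p + 1/10·F = (-5.7000,4.2000)

Fx=13.0000 Fy=2.0000 x'=-5.7000 y'=4.2000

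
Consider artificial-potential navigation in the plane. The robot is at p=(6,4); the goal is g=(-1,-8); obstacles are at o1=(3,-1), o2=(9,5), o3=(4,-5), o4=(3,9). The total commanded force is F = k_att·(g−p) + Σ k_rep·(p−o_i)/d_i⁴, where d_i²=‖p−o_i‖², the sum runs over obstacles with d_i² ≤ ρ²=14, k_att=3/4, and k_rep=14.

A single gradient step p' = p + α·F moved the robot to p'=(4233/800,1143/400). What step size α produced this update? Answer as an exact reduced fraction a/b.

F_att = 3/4·(g−p) = 3/4·(-7,-12) = (-5.2500,-9.0000)
o1: d²=34 > ρ²=14 → inactive
o2: d²=10 ≤ ρ²=14; F_rep = 14·(-3,-1)/10² = (-0.4200,-0.1400)
o3: d²=85 > ρ²=14 → inactive
o4: d²=34 > ρ²=14 → inactive
F = F_att + ΣF_rep = (-5.6700,-9.1400)
Δp = p'−p = (-0.7087,-1.1425); α = Δx/Fx = (-567/800) / (-567/100) = 1/8
check: Δy/Fy = (-457/400) / (-457/50) = 1/8 ✓

α = 1/8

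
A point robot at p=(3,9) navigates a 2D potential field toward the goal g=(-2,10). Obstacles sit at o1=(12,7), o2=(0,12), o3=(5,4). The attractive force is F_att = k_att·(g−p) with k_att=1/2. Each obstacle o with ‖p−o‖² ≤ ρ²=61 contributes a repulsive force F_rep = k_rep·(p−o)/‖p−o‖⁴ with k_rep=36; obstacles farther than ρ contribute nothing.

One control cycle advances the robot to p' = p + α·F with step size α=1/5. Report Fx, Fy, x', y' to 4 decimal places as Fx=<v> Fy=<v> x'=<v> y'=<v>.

Fx=-2.2523 Fy=0.3807 x'=2.5495 y'=9.0761

F_att = 1/2·(g−p) = 1/2·(-5,1) = (-2.5000,0.5000)
o1: d²=85 > ρ²=61 → inactive
o2: d²=18 ≤ ρ²=61; F_rep = 36·(3,-3)/18² = (0.3333,-0.3333)
o3: d²=29 ≤ ρ²=61; F_rep = 36·(-2,5)/29² = (-0.0856,0.2140)
F = F_att + ΣF_rep = (-2.2523,0.3807)
p' = p + 1/5·F = (2.5495,9.0761)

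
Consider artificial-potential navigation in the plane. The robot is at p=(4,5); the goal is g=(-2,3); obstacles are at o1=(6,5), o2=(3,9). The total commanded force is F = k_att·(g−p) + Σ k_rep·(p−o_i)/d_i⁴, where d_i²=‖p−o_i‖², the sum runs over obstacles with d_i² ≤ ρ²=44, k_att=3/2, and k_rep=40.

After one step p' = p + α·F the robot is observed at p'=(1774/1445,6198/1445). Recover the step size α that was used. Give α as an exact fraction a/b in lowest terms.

α = 1/5

F_att = 3/2·(g−p) = 3/2·(-6,-2) = (-9.0000,-3.0000)
o1: d²=4 ≤ ρ²=44; F_rep = 40·(-2,0)/4² = (-5.0000,0.0000)
o2: d²=17 ≤ ρ²=44; F_rep = 40·(1,-4)/17² = (0.1384,-0.5536)
F = F_att + ΣF_rep = (-13.8616,-3.5536)
Δp = p'−p = (-2.7723,-0.7107); α = Δx/Fx = (-4006/1445) / (-4006/289) = 1/5
check: Δy/Fy = (-1027/1445) / (-1027/289) = 1/5 ✓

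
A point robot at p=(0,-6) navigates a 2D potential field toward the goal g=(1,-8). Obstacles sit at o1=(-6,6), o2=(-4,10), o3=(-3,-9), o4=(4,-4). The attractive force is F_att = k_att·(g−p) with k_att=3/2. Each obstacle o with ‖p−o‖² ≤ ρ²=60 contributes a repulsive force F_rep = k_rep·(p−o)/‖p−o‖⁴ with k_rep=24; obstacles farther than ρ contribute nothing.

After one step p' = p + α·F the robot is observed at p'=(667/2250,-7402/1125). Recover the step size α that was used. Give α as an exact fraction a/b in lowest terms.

F_att = 3/2·(g−p) = 3/2·(1,-2) = (1.5000,-3.0000)
o1: d²=180 > ρ²=60 → inactive
o2: d²=272 > ρ²=60 → inactive
o3: d²=18 ≤ ρ²=60; F_rep = 24·(3,3)/18² = (0.2222,0.2222)
o4: d²=20 ≤ ρ²=60; F_rep = 24·(-4,-2)/20² = (-0.2400,-0.1200)
F = F_att + ΣF_rep = (1.4822,-2.8978)
Δp = p'−p = (0.2964,-0.5796); α = Δx/Fx = (667/2250) / (667/450) = 1/5
check: Δy/Fy = (-652/1125) / (-652/225) = 1/5 ✓

α = 1/5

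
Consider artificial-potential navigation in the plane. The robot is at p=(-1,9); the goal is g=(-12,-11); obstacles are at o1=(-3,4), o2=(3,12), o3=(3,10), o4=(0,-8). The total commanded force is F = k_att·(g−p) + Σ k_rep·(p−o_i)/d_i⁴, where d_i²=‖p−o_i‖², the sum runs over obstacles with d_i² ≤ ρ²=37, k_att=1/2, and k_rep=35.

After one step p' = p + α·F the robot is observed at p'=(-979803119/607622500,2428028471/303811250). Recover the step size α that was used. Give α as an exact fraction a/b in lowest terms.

F_att = 1/2·(g−p) = 1/2·(-11,-20) = (-5.5000,-10.0000)
o1: d²=29 ≤ ρ²=37; F_rep = 35·(2,5)/29² = (0.0832,0.2081)
o2: d²=25 ≤ ρ²=37; F_rep = 35·(-4,-3)/25² = (-0.2240,-0.1680)
o3: d²=17 ≤ ρ²=37; F_rep = 35·(-4,-1)/17² = (-0.4844,-0.1211)
o4: d²=290 > ρ²=37 → inactive
F = F_att + ΣF_rep = (-6.1252,-10.0810)
Δp = p'−p = (-0.6125,-1.0081); α = Δx/Fx = (-372180619/607622500) / (-372180619/60762250) = 1/10
check: Δy/Fy = (-306272779/303811250) / (-306272779/30381125) = 1/10 ✓

α = 1/10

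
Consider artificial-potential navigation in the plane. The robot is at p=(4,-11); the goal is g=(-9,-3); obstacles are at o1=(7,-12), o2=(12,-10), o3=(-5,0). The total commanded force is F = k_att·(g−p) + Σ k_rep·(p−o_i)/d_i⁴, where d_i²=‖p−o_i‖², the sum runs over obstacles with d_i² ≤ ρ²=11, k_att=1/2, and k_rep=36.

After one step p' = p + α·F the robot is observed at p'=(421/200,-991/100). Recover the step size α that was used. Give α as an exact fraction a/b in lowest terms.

F_att = 1/2·(g−p) = 1/2·(-13,8) = (-6.5000,4.0000)
o1: d²=10 ≤ ρ²=11; F_rep = 36·(-3,1)/10² = (-1.0800,0.3600)
o2: d²=65 > ρ²=11 → inactive
o3: d²=202 > ρ²=11 → inactive
F = F_att + ΣF_rep = (-7.5800,4.3600)
Δp = p'−p = (-1.8950,1.0900); α = Δx/Fx = (-379/200) / (-379/50) = 1/4
check: Δy/Fy = (109/100) / (109/25) = 1/4 ✓

α = 1/4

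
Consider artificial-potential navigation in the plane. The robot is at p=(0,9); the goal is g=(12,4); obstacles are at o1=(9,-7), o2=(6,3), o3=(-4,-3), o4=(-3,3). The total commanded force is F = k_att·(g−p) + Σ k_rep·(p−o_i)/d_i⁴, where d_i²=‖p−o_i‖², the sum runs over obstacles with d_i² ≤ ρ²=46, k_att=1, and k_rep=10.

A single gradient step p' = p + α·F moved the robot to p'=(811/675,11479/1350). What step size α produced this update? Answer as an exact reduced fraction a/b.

α = 1/10

F_att = 1·(g−p) = 1·(12,-5) = (12.0000,-5.0000)
o1: d²=337 > ρ²=46 → inactive
o2: d²=72 > ρ²=46 → inactive
o3: d²=160 > ρ²=46 → inactive
o4: d²=45 ≤ ρ²=46; F_rep = 10·(3,6)/45² = (0.0148,0.0296)
F = F_att + ΣF_rep = (12.0148,-4.9704)
Δp = p'−p = (1.2015,-0.4970); α = Δx/Fx = (811/675) / (1622/135) = 1/10
check: Δy/Fy = (-671/1350) / (-671/135) = 1/10 ✓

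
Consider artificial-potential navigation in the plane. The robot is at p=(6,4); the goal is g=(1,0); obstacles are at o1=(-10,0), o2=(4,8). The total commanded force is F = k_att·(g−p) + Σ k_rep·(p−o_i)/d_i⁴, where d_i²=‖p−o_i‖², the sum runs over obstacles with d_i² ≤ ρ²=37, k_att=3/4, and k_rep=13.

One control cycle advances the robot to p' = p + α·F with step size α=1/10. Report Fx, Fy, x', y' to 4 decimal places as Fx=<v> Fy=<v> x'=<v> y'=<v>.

F_att = 3/4·(g−p) = 3/4·(-5,-4) = (-3.7500,-3.0000)
o1: d²=272 > ρ²=37 → inactive
o2: d²=20 ≤ ρ²=37; F_rep = 13·(2,-4)/20² = (0.0650,-0.1300)
F = F_att + ΣF_rep = (-3.6850,-3.1300)
p' = p + 1/10·F = (5.6315,3.6870)

Fx=-3.6850 Fy=-3.1300 x'=5.6315 y'=3.6870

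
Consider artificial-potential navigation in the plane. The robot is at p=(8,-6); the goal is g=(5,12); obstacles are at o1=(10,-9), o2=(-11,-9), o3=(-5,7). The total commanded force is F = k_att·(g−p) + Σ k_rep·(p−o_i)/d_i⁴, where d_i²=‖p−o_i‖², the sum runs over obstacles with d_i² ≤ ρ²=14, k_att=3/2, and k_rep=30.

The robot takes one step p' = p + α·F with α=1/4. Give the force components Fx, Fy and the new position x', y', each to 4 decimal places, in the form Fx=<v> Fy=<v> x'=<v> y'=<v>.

Fx=-4.8550 Fy=27.5325 x'=6.7862 y'=0.8831

F_att = 3/2·(g−p) = 3/2·(-3,18) = (-4.5000,27.0000)
o1: d²=13 ≤ ρ²=14; F_rep = 30·(-2,3)/13² = (-0.3550,0.5325)
o2: d²=370 > ρ²=14 → inactive
o3: d²=338 > ρ²=14 → inactive
F = F_att + ΣF_rep = (-4.8550,27.5325)
p' = p + 1/4·F = (6.7862,0.8831)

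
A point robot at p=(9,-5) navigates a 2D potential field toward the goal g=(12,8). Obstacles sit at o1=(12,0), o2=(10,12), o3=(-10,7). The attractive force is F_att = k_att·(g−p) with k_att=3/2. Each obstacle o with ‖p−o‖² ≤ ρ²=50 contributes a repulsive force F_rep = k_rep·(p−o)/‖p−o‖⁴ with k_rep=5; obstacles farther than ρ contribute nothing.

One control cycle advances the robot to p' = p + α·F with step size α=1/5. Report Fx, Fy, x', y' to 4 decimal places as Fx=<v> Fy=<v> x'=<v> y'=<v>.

F_att = 3/2·(g−p) = 3/2·(3,13) = (4.5000,19.5000)
o1: d²=34 ≤ ρ²=50; F_rep = 5·(-3,-5)/34² = (-0.0130,-0.0216)
o2: d²=290 > ρ²=50 → inactive
o3: d²=505 > ρ²=50 → inactive
F = F_att + ΣF_rep = (4.4870,19.4784)
p' = p + 1/5·F = (9.8974,-1.1043)

Fx=4.4870 Fy=19.4784 x'=9.8974 y'=-1.1043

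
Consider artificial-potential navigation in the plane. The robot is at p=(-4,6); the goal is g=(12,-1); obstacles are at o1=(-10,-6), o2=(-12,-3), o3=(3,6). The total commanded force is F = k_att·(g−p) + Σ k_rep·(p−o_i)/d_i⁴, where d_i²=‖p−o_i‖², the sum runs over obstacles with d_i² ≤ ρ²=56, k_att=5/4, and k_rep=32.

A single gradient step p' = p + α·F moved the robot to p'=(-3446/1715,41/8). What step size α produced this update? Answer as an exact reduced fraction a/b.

F_att = 5/4·(g−p) = 5/4·(16,-7) = (20.0000,-8.7500)
o1: d²=180 > ρ²=56 → inactive
o2: d²=145 > ρ²=56 → inactive
o3: d²=49 ≤ ρ²=56; F_rep = 32·(-7,0)/49² = (-0.0933,0.0000)
F = F_att + ΣF_rep = (19.9067,-8.7500)
Δp = p'−p = (1.9907,-0.8750); α = Δx/Fx = (3414/1715) / (6828/343) = 1/10
check: Δy/Fy = (-7/8) / (-35/4) = 1/10 ✓

α = 1/10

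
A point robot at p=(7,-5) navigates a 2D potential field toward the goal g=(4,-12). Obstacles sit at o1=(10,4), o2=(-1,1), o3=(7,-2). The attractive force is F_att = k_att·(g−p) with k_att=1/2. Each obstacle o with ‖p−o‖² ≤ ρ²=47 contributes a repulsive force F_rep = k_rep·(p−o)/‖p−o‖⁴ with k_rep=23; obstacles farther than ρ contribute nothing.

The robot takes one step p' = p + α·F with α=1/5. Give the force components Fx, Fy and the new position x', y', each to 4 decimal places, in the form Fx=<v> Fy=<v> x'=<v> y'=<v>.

Fx=-1.5000 Fy=-4.3519 x'=6.7000 y'=-5.8704

F_att = 1/2·(g−p) = 1/2·(-3,-7) = (-1.5000,-3.5000)
o1: d²=90 > ρ²=47 → inactive
o2: d²=100 > ρ²=47 → inactive
o3: d²=9 ≤ ρ²=47; F_rep = 23·(0,-3)/9² = (0.0000,-0.8519)
F = F_att + ΣF_rep = (-1.5000,-4.3519)
p' = p + 1/5·F = (6.7000,-5.8704)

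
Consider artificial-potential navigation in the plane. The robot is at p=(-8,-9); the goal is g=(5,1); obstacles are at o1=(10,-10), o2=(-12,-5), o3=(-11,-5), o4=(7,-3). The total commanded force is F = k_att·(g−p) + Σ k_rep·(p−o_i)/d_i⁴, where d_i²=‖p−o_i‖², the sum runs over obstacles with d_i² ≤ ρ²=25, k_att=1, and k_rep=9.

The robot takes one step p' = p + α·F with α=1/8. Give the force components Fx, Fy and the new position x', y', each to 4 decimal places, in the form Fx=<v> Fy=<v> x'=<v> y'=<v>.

F_att = 1·(g−p) = 1·(13,10) = (13.0000,10.0000)
o1: d²=325 > ρ²=25 → inactive
o2: d²=32 > ρ²=25 → inactive
o3: d²=25 ≤ ρ²=25; F_rep = 9·(3,-4)/25² = (0.0432,-0.0576)
o4: d²=261 > ρ²=25 → inactive
F = F_att + ΣF_rep = (13.0432,9.9424)
p' = p + 1/8·F = (-6.3696,-7.7572)

Fx=13.0432 Fy=9.9424 x'=-6.3696 y'=-7.7572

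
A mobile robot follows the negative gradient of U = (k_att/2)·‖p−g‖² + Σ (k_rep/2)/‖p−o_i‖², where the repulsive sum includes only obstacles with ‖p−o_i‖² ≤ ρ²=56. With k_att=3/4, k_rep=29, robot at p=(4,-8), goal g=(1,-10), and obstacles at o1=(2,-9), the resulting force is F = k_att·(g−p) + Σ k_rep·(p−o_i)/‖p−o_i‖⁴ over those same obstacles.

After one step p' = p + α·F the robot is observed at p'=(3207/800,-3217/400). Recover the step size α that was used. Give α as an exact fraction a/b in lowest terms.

α = 1/8

F_att = 3/4·(g−p) = 3/4·(-3,-2) = (-2.2500,-1.5000)
o1: d²=5 ≤ ρ²=56; F_rep = 29·(2,1)/5² = (2.3200,1.1600)
F = F_att + ΣF_rep = (0.0700,-0.3400)
Δp = p'−p = (0.0088,-0.0425); α = Δx/Fx = (7/800) / (7/100) = 1/8
check: Δy/Fy = (-17/400) / (-17/50) = 1/8 ✓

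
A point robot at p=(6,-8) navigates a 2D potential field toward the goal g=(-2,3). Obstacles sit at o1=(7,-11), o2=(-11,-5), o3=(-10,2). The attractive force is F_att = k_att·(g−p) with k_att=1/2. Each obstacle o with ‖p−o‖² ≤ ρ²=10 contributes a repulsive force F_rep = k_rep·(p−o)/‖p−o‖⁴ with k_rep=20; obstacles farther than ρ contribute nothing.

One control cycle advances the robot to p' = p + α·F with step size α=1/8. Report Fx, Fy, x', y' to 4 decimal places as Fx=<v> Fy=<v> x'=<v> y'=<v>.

F_att = 1/2·(g−p) = 1/2·(-8,11) = (-4.0000,5.5000)
o1: d²=10 ≤ ρ²=10; F_rep = 20·(-1,3)/10² = (-0.2000,0.6000)
o2: d²=298 > ρ²=10 → inactive
o3: d²=356 > ρ²=10 → inactive
F = F_att + ΣF_rep = (-4.2000,6.1000)
p' = p + 1/8·F = (5.4750,-7.2375)

Fx=-4.2000 Fy=6.1000 x'=5.4750 y'=-7.2375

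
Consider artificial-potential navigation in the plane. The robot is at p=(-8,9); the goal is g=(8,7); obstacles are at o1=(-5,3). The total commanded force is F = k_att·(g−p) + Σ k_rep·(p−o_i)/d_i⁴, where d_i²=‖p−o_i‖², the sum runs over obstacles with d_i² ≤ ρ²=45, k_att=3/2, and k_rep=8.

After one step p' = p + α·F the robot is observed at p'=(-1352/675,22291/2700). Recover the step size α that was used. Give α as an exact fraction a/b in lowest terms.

α = 1/4

F_att = 3/2·(g−p) = 3/2·(16,-2) = (24.0000,-3.0000)
o1: d²=45 ≤ ρ²=45; F_rep = 8·(-3,6)/45² = (-0.0119,0.0237)
F = F_att + ΣF_rep = (23.9881,-2.9763)
Δp = p'−p = (5.9970,-0.7441); α = Δx/Fx = (4048/675) / (16192/675) = 1/4
check: Δy/Fy = (-2009/2700) / (-2009/675) = 1/4 ✓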